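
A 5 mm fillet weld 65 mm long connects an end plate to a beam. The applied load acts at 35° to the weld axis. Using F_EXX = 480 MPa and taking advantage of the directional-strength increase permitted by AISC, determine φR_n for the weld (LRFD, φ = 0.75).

φR_n ≈ 60.4 kN

t_e = 0.707 × 5 = 3.535 mm; A_we = 3.535 × 65 = 229.8 mm².
Directional factor: 1.0 + 0.5 sin^1.5(35°) = 1.217.
F_nw = 0.6 × 480 × 1.217 = 350.6 MPa.
φR_n = 0.75 × 350.6 × 229.8 × 10⁻³ = 60.41 kN.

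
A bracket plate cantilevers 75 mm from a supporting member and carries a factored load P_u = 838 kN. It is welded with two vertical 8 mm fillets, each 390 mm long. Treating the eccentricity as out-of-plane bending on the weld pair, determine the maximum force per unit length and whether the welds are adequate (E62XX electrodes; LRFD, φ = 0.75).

E62XX → F_EXX = 620 MPa.
L_w = 2 × 390 = 780 mm; section modulus (unit throat) S = 2 × L²/6 = 50700 mm².
Direct shear f_v = P/L_w = 838×10³/780 = 1074 N/mm.
Moment M = P × e = 838×10³ × 75 = 62850000 N·mm; bending f_b = M/S = 1240 N/mm.
f_max = √(f_v² + f_b²) = √(1074² + 1240²) = 1640 N/mm.
φr_n = 0.75 × 0.6 × 620 × (0.707 × 8) = 1578 N/mm → NOT adequate.

f_max ≈ 1640 N/mm; NOT adequate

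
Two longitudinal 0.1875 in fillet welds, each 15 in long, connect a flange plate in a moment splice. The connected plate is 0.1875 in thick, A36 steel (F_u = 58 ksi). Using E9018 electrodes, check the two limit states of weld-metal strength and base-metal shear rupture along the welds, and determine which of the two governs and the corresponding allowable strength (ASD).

E90XX → F_EXX = 90 ksi.
t_e = 0.707 × 0.1875 = 0.1326 in; L = 30 in.
Weld metal: R_n/Ω = (1/2.0) × 0.6 × 90 × 0.1326 × 30 = 107.4 kip.
Base metal (shear rupture): R_n/Ω = (1/2.0) × 0.6 × 58 × 0.1875 × 30 = 97.87 kip.
Governing: base-metal shear rupture.

R_n/Ω ≈ 97.9 kip (base-metal shear rupture governs)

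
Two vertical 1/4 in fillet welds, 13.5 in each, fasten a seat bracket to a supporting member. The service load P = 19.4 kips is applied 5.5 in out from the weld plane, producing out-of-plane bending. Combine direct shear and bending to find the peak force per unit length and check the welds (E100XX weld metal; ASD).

f_max ≈ 1.9 kip/in; adequate

E100XX → F_EXX = 100 ksi.
L_w = 2 × 13.5 = 27 in; section modulus (unit throat) S = 2 × L²/6 = 60.75 in².
Direct shear f_v = P/L_w = 19.4/27 = 0.7185 kip/in.
Moment M = P × e = 19.4 × 5.5 = 106.7 kip·in; bending f_b = M/S = 1.756 kip/in.
f_max = √(f_v² + f_b²) = √(0.7185² + 1.756²) = 1.898 kip/in.
r_n/Ω = (1/2.0) × 0.6 × 100 × (0.707 × 0.25) = 5.302 kip/in → adequate.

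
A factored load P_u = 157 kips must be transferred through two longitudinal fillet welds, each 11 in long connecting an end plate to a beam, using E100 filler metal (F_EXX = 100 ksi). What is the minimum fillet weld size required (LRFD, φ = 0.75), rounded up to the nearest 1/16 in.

w = 1/4 in

Total weld length L = 22 in.
Required throat t_e = P_u / (φ × 0.6 F_EXX × L) = 157 / (0.75 × 0.6 × 100 × 22) = 0.1586 in.
Required leg w = t_e / 0.707 = 0.2243 in → use 1/4 in.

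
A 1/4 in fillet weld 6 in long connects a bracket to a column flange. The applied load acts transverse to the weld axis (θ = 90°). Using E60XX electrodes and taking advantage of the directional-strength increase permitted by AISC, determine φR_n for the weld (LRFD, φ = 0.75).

E60XX → F_EXX = 60 ksi.
t_e = 0.707 × 0.25 = 0.1767 in; A_we = 0.1767 × 6 = 1.06 in².
Directional factor: 1.0 + 0.5 sin^1.5(90°) = 1.5.
F_nw = 0.6 × 60 × 1.5 = 54 ksi.
φR_n = 0.75 × 54 × 1.06 = 42.95 kip.

φR_n ≈ 43 kip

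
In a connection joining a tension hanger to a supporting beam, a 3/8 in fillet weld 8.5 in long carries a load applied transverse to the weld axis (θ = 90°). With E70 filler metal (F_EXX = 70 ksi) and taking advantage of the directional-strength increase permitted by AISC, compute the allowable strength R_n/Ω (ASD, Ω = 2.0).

R_n/Ω ≈ 71 kips

t_e = 0.707 × 0.375 = 0.2651 in; A_we = 0.2651 × 8.5 = 2.254 in².
Directional factor: 1.0 + 0.5 sin^1.5(90°) = 1.5.
F_nw = 0.6 × 70 × 1.5 = 63 ksi.
R_n/Ω = (63 × 2.254) / 2.0 = 70.99 kips.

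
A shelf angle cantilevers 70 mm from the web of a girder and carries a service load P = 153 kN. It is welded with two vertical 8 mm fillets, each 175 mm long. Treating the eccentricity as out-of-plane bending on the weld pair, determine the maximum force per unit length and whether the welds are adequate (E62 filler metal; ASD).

E62XX → F_EXX = 620 MPa.
L_w = 2 × 175 = 350 mm; section modulus (unit throat) S = 2 × L²/6 = 10210 mm².
Direct shear f_v = P/L_w = 153×10³/350 = 437.1 N/mm.
Moment M = P × e = 153×10³ × 70 = 10710000 N·mm; bending f_b = M/S = 1049 N/mm.
f_max = √(f_v² + f_b²) = √(437.1² + 1049²) = 1137 N/mm.
r_n/Ω = (1/2.0) × 0.6 × 620 × (0.707 × 8) = 1052 N/mm → NOT adequate.

f_max ≈ 1140 N/mm; NOT adequate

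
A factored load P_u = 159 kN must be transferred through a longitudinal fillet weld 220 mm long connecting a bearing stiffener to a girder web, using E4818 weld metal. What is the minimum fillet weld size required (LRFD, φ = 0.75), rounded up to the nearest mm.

w = 5 mm

E48XX → F_EXX = 480 MPa.
Total weld length L = 220 mm.
Required throat t_e = P_u / (φ × 0.6 F_EXX × L) = 159 / (0.75 × 0.6 × 480 × 220 × 10⁻³) = 3.346 mm.
Required leg w = t_e / 0.707 = 4.733 mm → use 5 mm.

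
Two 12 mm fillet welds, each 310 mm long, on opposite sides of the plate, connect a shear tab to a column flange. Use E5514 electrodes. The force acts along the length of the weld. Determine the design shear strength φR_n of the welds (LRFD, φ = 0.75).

E55XX → F_EXX = 550 MPa.
Effective throat t_e = 0.707 × 12 = 8.484 mm.
Total length L = 620 mm; A_we = 8.484 × 620 = 5260 mm².
F_nw = 0.6 F_EXX = 0.6 × 550 = 330 MPa.
φR_n = 0.75 × 330 × 5260 × 10⁻³ = 1302 kN.

φR_n ≈ 1300 kN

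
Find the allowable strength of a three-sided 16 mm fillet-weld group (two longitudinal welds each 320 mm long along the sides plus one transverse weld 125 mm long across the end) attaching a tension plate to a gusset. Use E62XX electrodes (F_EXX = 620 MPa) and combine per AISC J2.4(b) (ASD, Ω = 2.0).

R_n/Ω ≈ 1610 kN

t_e = 0.707 × 16 = 11.31 mm.
R_nwl = 0.6 × 620 × 11.31 × 640 × 10⁻³ = 2693 kN (longitudinal, 2 welds).
R_nwt = 0.6 × 620 × 11.31 × 125 × 10⁻³ = 526 kN (transverse, base value).
(i) R_nwl + R_nwt = 3219 kN; (ii) 0.85 R_nwl + 1.5 R_nwt = 3078 kN.
R_n = max = 3219 kN [governs: (i)]; R_n/Ω = 1610 kN.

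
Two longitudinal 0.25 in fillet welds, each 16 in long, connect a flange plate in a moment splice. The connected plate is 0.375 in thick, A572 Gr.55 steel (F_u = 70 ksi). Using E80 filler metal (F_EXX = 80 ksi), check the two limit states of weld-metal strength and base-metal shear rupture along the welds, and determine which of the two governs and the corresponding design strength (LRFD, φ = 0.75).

t_e = 0.707 × 0.25 = 0.1767 in; L = 32 in.
Weld metal: φR_n = 0.75 × 0.6 × 80 × 0.1767 × 32 = 203.6 kips.
Base metal (shear rupture): φR_n = 0.75 × 0.6 × 70 × 0.375 × 32 = 378 kips.
Governing: weld metal.

φR_n ≈ 204 kips (weld metal governs)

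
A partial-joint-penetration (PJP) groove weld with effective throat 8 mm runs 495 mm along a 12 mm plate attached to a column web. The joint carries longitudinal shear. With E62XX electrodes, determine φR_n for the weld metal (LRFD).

E62XX → F_EXX = 620 MPa.
Effective throat (given) t_e = 8 mm.
A_we = 8 × 495 = 3960 mm².
F_nw = 0.6 F_EXX = 372 MPa.
φR_n = 0.75 × 372 × 3960 × 10⁻³ = 1105 kN.

φR_n ≈ 1100 kN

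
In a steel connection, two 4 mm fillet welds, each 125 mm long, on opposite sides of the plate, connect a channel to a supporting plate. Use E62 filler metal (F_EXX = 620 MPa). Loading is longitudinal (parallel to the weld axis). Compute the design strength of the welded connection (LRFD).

Effective throat t_e = 0.707 × 4 = 2.828 mm.
Total length L = 250 mm; A_we = 2.828 × 250 = 707 mm².
F_nw = 0.6 F_EXX = 0.6 × 620 = 372 MPa.
φR_n = 0.75 × 372 × 707 × 10⁻³ = 197.3 kN.

φR_n ≈ 197 kN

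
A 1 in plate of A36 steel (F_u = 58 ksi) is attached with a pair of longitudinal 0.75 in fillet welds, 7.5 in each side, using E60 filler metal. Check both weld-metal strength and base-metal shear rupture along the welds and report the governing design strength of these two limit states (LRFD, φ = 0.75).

φR_n ≈ 215 kip (weld metal governs)

E60XX → F_EXX = 60 ksi.
t_e = 0.707 × 0.75 = 0.5302 in; L = 15 in.
Weld metal: φR_n = 0.75 × 0.6 × 60 × 0.5302 × 15 = 214.8 kip.
Base metal (shear rupture): φR_n = 0.75 × 0.6 × 58 × 1 × 15 = 391.5 kip.
Governing: weld metal.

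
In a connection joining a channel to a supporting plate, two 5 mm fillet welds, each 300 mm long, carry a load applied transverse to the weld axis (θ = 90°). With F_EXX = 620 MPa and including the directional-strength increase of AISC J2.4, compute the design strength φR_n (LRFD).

t_e = 0.707 × 5 = 3.535 mm; A_we = 3.535 × 600 = 2121 mm².
Directional factor: 1.0 + 0.5 sin^1.5(90°) = 1.5.
F_nw = 0.6 × 620 × 1.5 = 558 MPa.
φR_n = 0.75 × 558 × 2121 × 10⁻³ = 887.6 kN.

φR_n ≈ 888 kN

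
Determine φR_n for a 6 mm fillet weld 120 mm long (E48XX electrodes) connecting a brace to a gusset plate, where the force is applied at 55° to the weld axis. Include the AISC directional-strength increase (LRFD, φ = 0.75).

E48XX → F_EXX = 480 MPa.
t_e = 0.707 × 6 = 4.242 mm; A_we = 4.242 × 120 = 509 mm².
Directional factor: 1.0 + 0.5 sin^1.5(55°) = 1.371.
F_nw = 0.6 × 480 × 1.371 = 394.8 MPa.
φR_n = 0.75 × 394.8 × 509 × 10⁻³ = 150.7 kN.

φR_n ≈ 151 kN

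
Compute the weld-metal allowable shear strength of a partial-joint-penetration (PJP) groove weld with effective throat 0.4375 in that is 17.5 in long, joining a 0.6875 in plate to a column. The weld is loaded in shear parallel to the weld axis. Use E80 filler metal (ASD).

R_n/Ω ≈ 184 kips

E80XX → F_EXX = 80 ksi.
Effective throat (given) t_e = 0.4375 in.
A_we = 0.4375 × 17.5 = 7.656 in².
F_nw = 0.6 F_EXX = 48 ksi.
R_n/Ω = (48 × 7.656) / 2.0 = 183.8 kips.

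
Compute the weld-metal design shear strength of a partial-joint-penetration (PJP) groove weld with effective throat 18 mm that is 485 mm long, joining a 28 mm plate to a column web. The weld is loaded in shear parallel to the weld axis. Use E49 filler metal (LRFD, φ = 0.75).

φR_n ≈ 1920 kN

E49XX → F_EXX = 490 MPa.
Effective throat (given) t_e = 18 mm.
A_we = 18 × 485 = 8730 mm².
F_nw = 0.6 F_EXX = 294 MPa.
φR_n = 0.75 × 294 × 8730 × 10⁻³ = 1925 kN.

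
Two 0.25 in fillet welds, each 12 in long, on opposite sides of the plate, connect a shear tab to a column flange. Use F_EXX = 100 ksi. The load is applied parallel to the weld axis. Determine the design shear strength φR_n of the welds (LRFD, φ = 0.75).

Effective throat t_e = 0.707 × 0.25 = 0.1767 in.
Total length L = 24 in; A_we = 0.1767 × 24 = 4.242 in².
F_nw = 0.6 F_EXX = 0.6 × 100 = 60 ksi.
φR_n = 0.75 × 60 × 4.242 = 190.9 kip.

φR_n ≈ 191 kip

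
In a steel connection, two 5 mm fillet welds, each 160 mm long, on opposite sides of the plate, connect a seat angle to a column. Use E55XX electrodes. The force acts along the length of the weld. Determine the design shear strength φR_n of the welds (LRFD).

φR_n ≈ 280 kN

E55XX → F_EXX = 550 MPa.
Effective throat t_e = 0.707 × 5 = 3.535 mm.
Total length L = 320 mm; A_we = 3.535 × 320 = 1131 mm².
F_nw = 0.6 F_EXX = 0.6 × 550 = 330 MPa.
φR_n = 0.75 × 330 × 1131 × 10⁻³ = 280 kN.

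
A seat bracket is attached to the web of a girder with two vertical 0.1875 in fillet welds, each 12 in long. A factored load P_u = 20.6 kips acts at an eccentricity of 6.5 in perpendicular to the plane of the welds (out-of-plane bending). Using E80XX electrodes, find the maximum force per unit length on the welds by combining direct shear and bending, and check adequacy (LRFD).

E80XX → F_EXX = 80 ksi.
L_w = 2 × 12 = 24 in; section modulus (unit throat) S = 2 × L²/6 = 48 in².
Direct shear f_v = P/L_w = 20.6/24 = 0.8583 kip/in.
Moment M = P × e = 20.6 × 6.5 = 133.9 kip·in; bending f_b = M/S = 2.79 kip/in.
f_max = √(f_v² + f_b²) = √(0.8583² + 2.79²) = 2.919 kip/in.
φr_n = 0.75 × 0.6 × 80 × (0.707 × 0.1875) = 4.772 kip/in → adequate.

f_max ≈ 2.92 kip/in; adequate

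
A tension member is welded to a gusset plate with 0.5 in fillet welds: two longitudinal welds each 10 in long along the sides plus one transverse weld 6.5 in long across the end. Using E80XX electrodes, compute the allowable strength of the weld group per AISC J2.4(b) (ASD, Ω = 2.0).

R_n/Ω ≈ 227 kips

E80XX → F_EXX = 80 ksi.
t_e = 0.707 × 0.5 = 0.3535 in.
R_nwl = 0.6 × 80 × 0.3535 × 20 = 339.4 kips (longitudinal, 2 welds).
R_nwt = 0.6 × 80 × 0.3535 × 6.5 = 110.3 kips (transverse, base value).
(i) R_nwl + R_nwt = 449.7 kips; (ii) 0.85 R_nwl + 1.5 R_nwt = 453.9 kips.
R_n = max = 453.9 kips [governs: (ii)]; R_n/Ω = 226.9 kips.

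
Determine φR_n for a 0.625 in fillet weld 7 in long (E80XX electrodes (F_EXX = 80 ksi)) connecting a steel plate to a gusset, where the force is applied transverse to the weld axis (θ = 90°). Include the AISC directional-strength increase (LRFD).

t_e = 0.707 × 0.625 = 0.4419 in; A_we = 0.4419 × 7 = 3.093 in².
Directional factor: 1.0 + 0.5 sin^1.5(90°) = 1.5.
F_nw = 0.6 × 80 × 1.5 = 72 ksi.
φR_n = 0.75 × 72 × 3.093 = 167 kips.

φR_n ≈ 167 kips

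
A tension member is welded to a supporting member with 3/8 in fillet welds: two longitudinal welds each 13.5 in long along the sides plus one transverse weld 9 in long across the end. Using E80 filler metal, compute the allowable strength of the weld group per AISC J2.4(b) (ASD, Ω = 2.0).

R_n/Ω ≈ 232 kips

E80XX → F_EXX = 80 ksi.
t_e = 0.707 × 0.375 = 0.2651 in.
R_nwl = 0.6 × 80 × 0.2651 × 27 = 343.6 kips (longitudinal, 2 welds).
R_nwt = 0.6 × 80 × 0.2651 × 9 = 114.5 kips (transverse, base value).
(i) R_nwl + R_nwt = 458.1 kips; (ii) 0.85 R_nwl + 1.5 R_nwt = 463.9 kips.
R_n = max = 463.9 kips [governs: (ii)]; R_n/Ω = 231.9 kips.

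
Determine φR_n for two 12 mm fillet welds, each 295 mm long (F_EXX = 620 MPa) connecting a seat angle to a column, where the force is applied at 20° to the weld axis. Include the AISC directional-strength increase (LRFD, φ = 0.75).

t_e = 0.707 × 12 = 8.484 mm; A_we = 8.484 × 590 = 5006 mm².
Directional factor: 1.0 + 0.5 sin^1.5(20°) = 1.1.
F_nw = 0.6 × 620 × 1.1 = 409.2 MPa.
φR_n = 0.75 × 409.2 × 5006 × 10⁻³ = 1536 kN.

φR_n ≈ 1540 kN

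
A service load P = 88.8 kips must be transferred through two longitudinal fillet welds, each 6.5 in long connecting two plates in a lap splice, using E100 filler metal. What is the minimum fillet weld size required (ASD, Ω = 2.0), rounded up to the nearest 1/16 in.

w = 3/8 in

E100XX → F_EXX = 100 ksi.
Total weld length L = 13 in.
Required throat t_e = P × Ω / (0.6 F_EXX × L) = 88.8 × 2.0 / (0.6 × 100 × 13) = 0.2277 in.
Required leg w = t_e / 0.707 = 0.3221 in → use 3/8 in.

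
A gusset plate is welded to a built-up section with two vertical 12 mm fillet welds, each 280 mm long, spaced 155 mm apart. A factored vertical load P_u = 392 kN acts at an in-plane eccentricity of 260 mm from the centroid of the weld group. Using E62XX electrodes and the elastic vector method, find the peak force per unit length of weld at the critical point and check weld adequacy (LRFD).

f_max ≈ 2730 N/mm; NOT adequate

E62XX → F_EXX = 620 MPa.
Total weld length L_w = 560 mm. Treat welds as unit-width lines.
Polar moment about centroid: J = 2[d³/12 + d(b/2)²] = 2[280³/12 + 280×77.5²] = 7022000 mm³.
Direct shear f_v = P/L_w = 392×10³ / 560 = 700 N/mm (vertical).
Torsion M = P·e = 392×10³ × 260 = 101920000 N·mm.
Critical point at (x, y) = (77.5, 140) from centroid. f_tx = M·y/J = 2032 N/mm; f_ty = M·x/J = 1125 N/mm.
Resultant f_max = √[f_tx² + (f_v + f_ty)²] = √[2032² + (700 + 1125)²] = 2731 N/mm.
Capacity per unit length: φr_n = 0.75 × 0.6 × 620 × (0.707 × 12) = 2367 N/mm.
2731 > 2367 → NOT adequate.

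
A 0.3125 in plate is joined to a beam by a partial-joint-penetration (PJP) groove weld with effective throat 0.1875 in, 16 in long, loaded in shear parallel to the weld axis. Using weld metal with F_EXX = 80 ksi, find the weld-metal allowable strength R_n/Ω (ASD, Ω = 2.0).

R_n/Ω ≈ 72 kips

Effective throat (given) t_e = 0.1875 in.
A_we = 0.1875 × 16 = 3 in².
F_nw = 0.6 F_EXX = 48 ksi.
R_n/Ω = (48 × 3) / 2.0 = 72 kips.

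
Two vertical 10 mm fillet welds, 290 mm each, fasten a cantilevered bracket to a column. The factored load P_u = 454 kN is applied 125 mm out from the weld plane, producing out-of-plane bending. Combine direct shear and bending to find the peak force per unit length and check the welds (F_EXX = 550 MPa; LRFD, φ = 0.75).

L_w = 2 × 290 = 580 mm; section modulus (unit throat) S = 2 × L²/6 = 28030 mm².
Direct shear f_v = P/L_w = 454×10³/580 = 782.8 N/mm.
Moment M = P × e = 454×10³ × 125 = 56750000 N·mm; bending f_b = M/S = 2024 N/mm.
f_max = √(f_v² + f_b²) = √(782.8² + 2024²) = 2170 N/mm.
φr_n = 0.75 × 0.6 × 550 × (0.707 × 10) = 1750 N/mm → NOT adequate.

f_max ≈ 2170 N/mm; NOT adequate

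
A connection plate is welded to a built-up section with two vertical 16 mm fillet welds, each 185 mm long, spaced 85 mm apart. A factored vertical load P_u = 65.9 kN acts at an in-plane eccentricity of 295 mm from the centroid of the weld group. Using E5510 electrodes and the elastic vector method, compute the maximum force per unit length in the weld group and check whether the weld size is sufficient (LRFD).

E55XX → F_EXX = 550 MPa.
Total weld length L_w = 370 mm. Treat welds as unit-width lines.
Polar moment about centroid: J = 2[d³/12 + d(b/2)²] = 2[185³/12 + 185×42.5²] = 1724000 mm³.
Direct shear f_v = P/L_w = 65.9×10³ / 370 = 178.1 N/mm (vertical).
Torsion M = P·e = 65.9×10³ × 295 = 19440000 N·mm.
Critical point at (x, y) = (42.5, 92.5) from centroid. f_tx = M·y/J = 1043 N/mm; f_ty = M·x/J = 479.4 N/mm.
Resultant f_max = √[f_tx² + (f_v + f_ty)²] = √[1043² + (178.1 + 479.4)²] = 1233 N/mm.
Capacity per unit length: φr_n = 0.75 × 0.6 × 550 × (0.707 × 16) = 2800 N/mm.
1233 ≤ 2800 → adequate.

f_max ≈ 1230 N/mm; adequate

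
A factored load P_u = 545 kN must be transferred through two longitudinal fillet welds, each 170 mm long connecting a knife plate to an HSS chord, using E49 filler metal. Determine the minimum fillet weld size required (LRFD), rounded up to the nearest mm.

E49XX → F_EXX = 490 MPa.
Total weld length L = 340 mm.
Required throat t_e = P_u / (φ × 0.6 F_EXX × L) = 545 / (0.75 × 0.6 × 490 × 340 × 10⁻³) = 7.27 mm.
Required leg w = t_e / 0.707 = 10.28 mm → use 11 mm.

w = 11 mm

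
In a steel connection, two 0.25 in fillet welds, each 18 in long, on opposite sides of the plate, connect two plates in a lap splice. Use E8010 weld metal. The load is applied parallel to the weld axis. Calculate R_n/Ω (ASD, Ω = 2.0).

E80XX → F_EXX = 80 ksi.
Effective throat t_e = 0.707 × 0.25 = 0.1767 in.
Total length L = 36 in; A_we = 0.1767 × 36 = 6.363 in².
F_nw = 0.6 F_EXX = 0.6 × 80 = 48 ksi.
R_n = 48 × 6.363 = 305.4 kips; R_n/Ω = 305.4/2.0 = 152.7 kips.

R_n/Ω ≈ 153 kips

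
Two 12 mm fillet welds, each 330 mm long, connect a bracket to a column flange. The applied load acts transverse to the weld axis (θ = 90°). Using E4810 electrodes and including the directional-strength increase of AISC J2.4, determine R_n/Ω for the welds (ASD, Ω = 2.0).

E48XX → F_EXX = 480 MPa.
t_e = 0.707 × 12 = 8.484 mm; A_we = 8.484 × 660 = 5599 mm².
Directional factor: 1.0 + 0.5 sin^1.5(90°) = 1.5.
F_nw = 0.6 × 480 × 1.5 = 432 MPa.
R_n/Ω = (432 × 5599) / 2.0 × 10⁻³ = 1209 kN.

R_n/Ω ≈ 1210 kN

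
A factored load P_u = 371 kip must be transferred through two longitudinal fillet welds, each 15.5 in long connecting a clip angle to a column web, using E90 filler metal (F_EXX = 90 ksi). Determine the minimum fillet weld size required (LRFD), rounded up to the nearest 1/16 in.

w = 7/16 in

Total weld length L = 31 in.
Required throat t_e = P_u / (φ × 0.6 F_EXX × L) = 371 / (0.75 × 0.6 × 90 × 31) = 0.2955 in.
Required leg w = t_e / 0.707 = 0.418 in → use 7/16 in.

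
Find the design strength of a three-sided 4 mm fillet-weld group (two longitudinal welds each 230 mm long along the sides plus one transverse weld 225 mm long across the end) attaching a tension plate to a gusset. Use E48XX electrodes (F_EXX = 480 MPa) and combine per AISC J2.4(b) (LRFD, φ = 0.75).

φR_n ≈ 445 kN

t_e = 0.707 × 4 = 2.828 mm.
R_nwl = 0.6 × 480 × 2.828 × 460 × 10⁻³ = 374.7 kN (longitudinal, 2 welds).
R_nwt = 0.6 × 480 × 2.828 × 225 × 10⁻³ = 183.3 kN (transverse, base value).
(i) R_nwl + R_nwt = 557.9 kN; (ii) 0.85 R_nwl + 1.5 R_nwt = 593.3 kN.
R_n = max = 593.3 kN [governs: (ii)]; φR_n = 445 kN.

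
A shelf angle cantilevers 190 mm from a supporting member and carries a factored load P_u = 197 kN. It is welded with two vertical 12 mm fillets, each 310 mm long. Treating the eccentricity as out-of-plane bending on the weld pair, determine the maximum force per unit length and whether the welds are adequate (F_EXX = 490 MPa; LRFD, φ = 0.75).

f_max ≈ 1210 N/mm; adequate

L_w = 2 × 310 = 620 mm; section modulus (unit throat) S = 2 × L²/6 = 32030 mm².
Direct shear f_v = P/L_w = 197×10³/620 = 317.7 N/mm.
Moment M = P × e = 197×10³ × 190 = 37430000 N·mm; bending f_b = M/S = 1168 N/mm.
f_max = √(f_v² + f_b²) = √(317.7² + 1168²) = 1211 N/mm.
φr_n = 0.75 × 0.6 × 490 × (0.707 × 12) = 1871 N/mm → adequate.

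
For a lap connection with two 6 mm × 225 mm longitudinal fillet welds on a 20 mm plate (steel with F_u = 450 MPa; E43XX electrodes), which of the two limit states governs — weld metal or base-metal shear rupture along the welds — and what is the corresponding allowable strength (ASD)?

E43XX → F_EXX = 430 MPa.
t_e = 0.707 × 6 = 4.242 mm; L = 450 mm.
Weld metal: R_n/Ω = (1/2.0) × 0.6 × 430 × 4.242 × 450 × 10⁻³ = 246.2 kN.
Base metal (shear rupture): R_n/Ω = (1/2.0) × 0.6 × 450 × 20 × 450 × 10⁻³ = 1215 kN.
Governing: weld metal.

R_n/Ω ≈ 246 kN (weld metal governs)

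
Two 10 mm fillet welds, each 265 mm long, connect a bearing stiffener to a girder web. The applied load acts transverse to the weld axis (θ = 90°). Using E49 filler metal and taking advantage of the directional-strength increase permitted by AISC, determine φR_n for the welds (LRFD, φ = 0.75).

φR_n ≈ 1240 kN

E49XX → F_EXX = 490 MPa.
t_e = 0.707 × 10 = 7.07 mm; A_we = 7.07 × 530 = 3747 mm².
Directional factor: 1.0 + 0.5 sin^1.5(90°) = 1.5.
F_nw = 0.6 × 490 × 1.5 = 441 MPa.
φR_n = 0.75 × 441 × 3747 × 10⁻³ = 1239 kN.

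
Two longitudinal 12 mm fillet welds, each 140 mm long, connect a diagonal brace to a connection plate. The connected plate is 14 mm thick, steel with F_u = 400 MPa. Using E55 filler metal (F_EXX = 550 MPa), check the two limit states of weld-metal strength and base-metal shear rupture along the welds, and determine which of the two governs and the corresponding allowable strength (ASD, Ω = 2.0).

t_e = 0.707 × 12 = 8.484 mm; L = 280 mm.
Weld metal: R_n/Ω = (1/2.0) × 0.6 × 550 × 8.484 × 280 × 10⁻³ = 392 kN.
Base metal (shear rupture): R_n/Ω = (1/2.0) × 0.6 × 400 × 14 × 280 × 10⁻³ = 470.4 kN.
Governing: weld metal.

R_n/Ω ≈ 392 kN (weld metal governs)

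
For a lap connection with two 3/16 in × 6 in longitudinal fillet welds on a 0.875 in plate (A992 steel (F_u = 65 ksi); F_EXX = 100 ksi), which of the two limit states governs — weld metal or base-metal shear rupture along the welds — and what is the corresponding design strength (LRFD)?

t_e = 0.707 × 0.1875 = 0.1326 in; L = 12 in.
Weld metal: φR_n = 0.75 × 0.6 × 100 × 0.1326 × 12 = 71.58 kip.
Base metal (shear rupture): φR_n = 0.75 × 0.6 × 65 × 0.875 × 12 = 307.1 kip.
Governing: weld metal.

φR_n ≈ 71.6 kip (weld metal governs)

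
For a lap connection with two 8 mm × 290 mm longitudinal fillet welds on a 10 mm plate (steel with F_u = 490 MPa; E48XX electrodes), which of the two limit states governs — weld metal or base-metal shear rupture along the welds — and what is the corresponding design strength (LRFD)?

φR_n ≈ 709 kN (weld metal governs)

E48XX → F_EXX = 480 MPa.
t_e = 0.707 × 8 = 5.656 mm; L = 580 mm.
Weld metal: φR_n = 0.75 × 0.6 × 480 × 5.656 × 580 × 10⁻³ = 708.6 kN.
Base metal (shear rupture): φR_n = 0.75 × 0.6 × 490 × 10 × 580 × 10⁻³ = 1279 kN.
Governing: weld metal.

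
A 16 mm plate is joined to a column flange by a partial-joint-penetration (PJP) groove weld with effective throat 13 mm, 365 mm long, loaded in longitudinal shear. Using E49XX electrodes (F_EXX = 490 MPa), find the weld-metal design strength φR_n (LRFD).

Effective throat (given) t_e = 13 mm.
A_we = 13 × 365 = 4745 mm².
F_nw = 0.6 F_EXX = 294 MPa.
φR_n = 0.75 × 294 × 4745 × 10⁻³ = 1046 kN.

φR_n ≈ 1050 kN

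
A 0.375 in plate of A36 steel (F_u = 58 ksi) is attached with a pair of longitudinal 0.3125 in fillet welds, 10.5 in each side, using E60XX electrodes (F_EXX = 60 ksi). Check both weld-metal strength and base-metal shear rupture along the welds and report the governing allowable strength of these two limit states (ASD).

t_e = 0.707 × 0.3125 = 0.2209 in; L = 21 in.
Weld metal: R_n/Ω = (1/2.0) × 0.6 × 60 × 0.2209 × 21 = 83.51 kips.
Base metal (shear rupture): R_n/Ω = (1/2.0) × 0.6 × 58 × 0.375 × 21 = 137 kips.
Governing: weld metal.

R_n/Ω ≈ 83.5 kips (weld metal governs)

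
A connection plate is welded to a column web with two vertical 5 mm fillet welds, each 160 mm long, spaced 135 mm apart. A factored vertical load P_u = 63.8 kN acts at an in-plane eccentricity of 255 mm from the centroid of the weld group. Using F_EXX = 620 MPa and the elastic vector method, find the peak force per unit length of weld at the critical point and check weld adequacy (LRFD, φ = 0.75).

f_max ≈ 937 N/mm; adequate

Total weld length L_w = 320 mm. Treat welds as unit-width lines.
Polar moment about centroid: J = 2[d³/12 + d(b/2)²] = 2[160³/12 + 160×67.5²] = 2141000 mm³.
Direct shear f_v = P/L_w = 63.8×10³ / 320 = 199.4 N/mm (vertical).
Torsion M = P·e = 63.8×10³ × 255 = 16269000 N·mm.
Critical point at (x, y) = (67.5, 80) from centroid. f_tx = M·y/J = 608 N/mm; f_ty = M·x/J = 513 N/mm.
Resultant f_max = √[f_tx² + (f_v + f_ty)²] = √[608² + (199.4 + 513)²] = 936.6 N/mm.
Capacity per unit length: φr_n = 0.75 × 0.6 × 620 × (0.707 × 5) = 986.3 N/mm.
936.6 ≤ 986.3 → adequate.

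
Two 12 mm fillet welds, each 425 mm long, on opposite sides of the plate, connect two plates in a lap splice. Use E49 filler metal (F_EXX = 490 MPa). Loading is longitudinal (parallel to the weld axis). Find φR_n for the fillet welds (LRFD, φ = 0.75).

φR_n ≈ 1590 kN

Effective throat t_e = 0.707 × 12 = 8.484 mm.
Total length L = 850 mm; A_we = 8.484 × 850 = 7211 mm².
F_nw = 0.6 F_EXX = 0.6 × 490 = 294 MPa.
φR_n = 0.75 × 294 × 7211 × 10⁻³ = 1590 kN.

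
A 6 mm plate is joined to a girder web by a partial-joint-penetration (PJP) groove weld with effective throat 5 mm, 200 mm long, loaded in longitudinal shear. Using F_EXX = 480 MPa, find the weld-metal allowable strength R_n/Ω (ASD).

Effective throat (given) t_e = 5 mm.
A_we = 5 × 200 = 1000 mm².
F_nw = 0.6 F_EXX = 288 MPa.
R_n/Ω = (288 × 1000) / 2.0 × 10⁻³ = 144 kN.

R_n/Ω ≈ 144 kN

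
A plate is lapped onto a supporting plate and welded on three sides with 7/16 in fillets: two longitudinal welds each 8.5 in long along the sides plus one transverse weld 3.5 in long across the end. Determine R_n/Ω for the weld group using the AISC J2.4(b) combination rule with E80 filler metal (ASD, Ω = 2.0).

E80XX → F_EXX = 80 ksi.
t_e = 0.707 × 0.4375 = 0.3093 in.
R_nwl = 0.6 × 80 × 0.3093 × 17 = 252.4 kip (longitudinal, 2 welds).
R_nwt = 0.6 × 80 × 0.3093 × 3.5 = 51.96 kip (transverse, base value).
(i) R_nwl + R_nwt = 304.4 kip; (ii) 0.85 R_nwl + 1.5 R_nwt = 292.5 kip.
R_n = max = 304.4 kip [governs: (i)]; R_n/Ω = 152.2 kip.

R_n/Ω ≈ 152 kip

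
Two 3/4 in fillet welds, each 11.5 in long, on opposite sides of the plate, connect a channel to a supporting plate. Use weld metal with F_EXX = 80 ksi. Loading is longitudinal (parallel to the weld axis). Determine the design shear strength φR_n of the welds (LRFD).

Effective throat t_e = 0.707 × 0.75 = 0.5302 in.
Total length L = 23 in; A_we = 0.5302 × 23 = 12.2 in².
F_nw = 0.6 F_EXX = 0.6 × 80 = 48 ksi.
φR_n = 0.75 × 48 × 12.2 = 439 kips.

φR_n ≈ 439 kips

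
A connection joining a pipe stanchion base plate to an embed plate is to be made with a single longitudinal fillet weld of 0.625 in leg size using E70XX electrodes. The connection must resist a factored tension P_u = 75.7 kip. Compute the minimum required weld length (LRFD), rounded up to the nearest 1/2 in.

E70XX → F_EXX = 70 ksi.
Throat t_e = 0.707 × 0.625 = 0.4419 in.
φr_n = 0.75 × 0.6 × 70 × 0.4419 = 13.92 kip/in.
L_req = P_u / φr_n = 75.7 / 13.92 = 5.439 in total.
Round up → use L = 5.5 in.

L = 5.5 in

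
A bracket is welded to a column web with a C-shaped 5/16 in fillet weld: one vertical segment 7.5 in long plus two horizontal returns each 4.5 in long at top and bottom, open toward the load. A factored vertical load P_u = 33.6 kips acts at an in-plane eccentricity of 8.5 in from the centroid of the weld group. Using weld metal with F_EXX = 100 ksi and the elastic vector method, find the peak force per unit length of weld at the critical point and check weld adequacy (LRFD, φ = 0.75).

Total weld length L_w = 16.5 in. Treat welds as unit-width lines.
Centroid: x̄ = 2×4.5×2.25 / 16.5 = 1.227 in from the vertical weld.
Polar moment about centroid: J = I_x + I_y = [7.5³/12 + 2×4.5×3.75²] + [7.5×1.227² + 2(4.5³/12 + 4.5×1.023²)] = 197.6 in³.
Direct shear f_v = P/L_w = 33.6 / 16.5 = 2.036 kip/in (vertical).
Torsion M = P·e = 33.6 × 8.5 = 285.6 kip·in.
Critical point at (x, y) = (3.273, 3.75) from centroid. f_tx = M·y/J = 5.42 kip/in; f_ty = M·x/J = 4.73 kip/in.
Resultant f_max = √[f_tx² + (f_v + f_ty)²] = √[5.42² + (2.036 + 4.73)²] = 8.669 kip/in.
Capacity per unit length: φr_n = 0.75 × 0.6 × 100 × (0.707 × 0.3125) = 9.942 kip/in.
8.669 ≤ 9.942 → adequate.

f_max ≈ 8.67 kip/in; adequate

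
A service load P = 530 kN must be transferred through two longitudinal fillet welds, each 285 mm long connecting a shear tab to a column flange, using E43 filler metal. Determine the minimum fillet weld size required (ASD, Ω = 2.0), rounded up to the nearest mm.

w = 11 mm

E43XX → F_EXX = 430 MPa.
Total weld length L = 570 mm.
Required throat t_e = P × Ω / (0.6 F_EXX × L) = 530 × 2.0 / (0.6 × 430 × 570 × 10⁻³) = 7.208 mm.
Required leg w = t_e / 0.707 = 10.2 mm → use 11 mm.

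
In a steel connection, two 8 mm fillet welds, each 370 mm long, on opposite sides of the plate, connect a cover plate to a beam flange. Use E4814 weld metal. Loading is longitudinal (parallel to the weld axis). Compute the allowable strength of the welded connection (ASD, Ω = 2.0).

R_n/Ω ≈ 603 kN

E48XX → F_EXX = 480 MPa.
Effective throat t_e = 0.707 × 8 = 5.656 mm.
Total length L = 740 mm; A_we = 5.656 × 740 = 4185 mm².
F_nw = 0.6 F_EXX = 0.6 × 480 = 288 MPa.
R_n = 288 × 4185 × 10⁻³ = 1205 kN; R_n/Ω = 1205/2.0 = 602.7 kN.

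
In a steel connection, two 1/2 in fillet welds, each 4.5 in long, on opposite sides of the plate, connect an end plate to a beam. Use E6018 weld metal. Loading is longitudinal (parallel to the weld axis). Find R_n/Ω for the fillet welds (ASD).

R_n/Ω ≈ 57.3 kip

E60XX → F_EXX = 60 ksi.
Effective throat t_e = 0.707 × 0.5 = 0.3535 in.
Total length L = 9 in; A_we = 0.3535 × 9 = 3.181 in².
F_nw = 0.6 F_EXX = 0.6 × 60 = 36 ksi.
R_n = 36 × 3.181 = 114.5 kip; R_n/Ω = 114.5/2.0 = 57.27 kip.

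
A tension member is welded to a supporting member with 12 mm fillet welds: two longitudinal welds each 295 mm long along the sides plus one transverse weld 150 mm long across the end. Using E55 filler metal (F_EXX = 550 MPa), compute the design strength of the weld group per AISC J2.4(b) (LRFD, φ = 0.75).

t_e = 0.707 × 12 = 8.484 mm.
R_nwl = 0.6 × 550 × 8.484 × 590 × 10⁻³ = 1652 kN (longitudinal, 2 welds).
R_nwt = 0.6 × 550 × 8.484 × 150 × 10⁻³ = 420 kN (transverse, base value).
(i) R_nwl + R_nwt = 2072 kN; (ii) 0.85 R_nwl + 1.5 R_nwt = 2034 kN.
R_n = max = 2072 kN [governs: (i)]; φR_n = 1554 kN.

φR_n ≈ 1550 kN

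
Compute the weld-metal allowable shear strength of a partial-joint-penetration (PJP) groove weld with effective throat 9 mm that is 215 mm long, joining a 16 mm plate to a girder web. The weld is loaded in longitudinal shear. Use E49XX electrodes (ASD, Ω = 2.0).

R_n/Ω ≈ 284 kN

E49XX → F_EXX = 490 MPa.
Effective throat (given) t_e = 9 mm.
A_we = 9 × 215 = 1935 mm².
F_nw = 0.6 F_EXX = 294 MPa.
R_n/Ω = (294 × 1935) / 2.0 × 10⁻³ = 284.4 kN.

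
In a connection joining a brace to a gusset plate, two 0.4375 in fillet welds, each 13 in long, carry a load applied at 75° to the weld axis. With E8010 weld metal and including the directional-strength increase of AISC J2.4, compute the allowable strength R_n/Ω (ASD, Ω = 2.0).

E80XX → F_EXX = 80 ksi.
t_e = 0.707 × 0.4375 = 0.3093 in; A_we = 0.3093 × 26 = 8.042 in².
Directional factor: 1.0 + 0.5 sin^1.5(75°) = 1.475.
F_nw = 0.6 × 80 × 1.475 = 70.78 ksi.
R_n/Ω = (70.78 × 8.042) / 2.0 = 284.6 kip.

R_n/Ω ≈ 285 kip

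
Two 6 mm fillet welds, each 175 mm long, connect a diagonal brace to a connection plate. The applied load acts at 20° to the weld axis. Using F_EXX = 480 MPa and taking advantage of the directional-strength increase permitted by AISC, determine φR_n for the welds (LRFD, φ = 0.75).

t_e = 0.707 × 6 = 4.242 mm; A_we = 4.242 × 350 = 1485 mm².
Directional factor: 1.0 + 0.5 sin^1.5(20°) = 1.1.
F_nw = 0.6 × 480 × 1.1 = 316.8 MPa.
φR_n = 0.75 × 316.8 × 1485 × 10⁻³ = 352.8 kN.

φR_n ≈ 353 kN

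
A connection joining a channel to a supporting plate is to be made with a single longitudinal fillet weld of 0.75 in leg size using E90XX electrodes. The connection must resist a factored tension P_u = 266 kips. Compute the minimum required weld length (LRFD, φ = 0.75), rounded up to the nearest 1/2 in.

L = 12.5 in

E90XX → F_EXX = 90 ksi.
Throat t_e = 0.707 × 0.75 = 0.5302 in.
φr_n = 0.75 × 0.6 × 90 × 0.5302 = 21.48 kips/in.
L_req = P_u / φr_n = 266 / 21.48 = 12.39 in total.
Round up → use L = 12.5 in.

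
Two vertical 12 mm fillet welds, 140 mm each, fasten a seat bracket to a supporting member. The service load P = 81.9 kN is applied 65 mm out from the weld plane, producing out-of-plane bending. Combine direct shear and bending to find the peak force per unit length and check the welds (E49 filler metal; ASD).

f_max ≈ 866 N/mm; adequate

E49XX → F_EXX = 490 MPa.
L_w = 2 × 140 = 280 mm; section modulus (unit throat) S = 2 × L²/6 = 6533 mm².
Direct shear f_v = P/L_w = 81.9×10³/280 = 292.5 N/mm.
Moment M = P × e = 81.9×10³ × 65 = 5323500 N·mm; bending f_b = M/S = 814.8 N/mm.
f_max = √(f_v² + f_b²) = √(292.5² + 814.8²) = 865.7 N/mm.
r_n/Ω = (1/2.0) × 0.6 × 490 × (0.707 × 12) = 1247 N/mm → adequate.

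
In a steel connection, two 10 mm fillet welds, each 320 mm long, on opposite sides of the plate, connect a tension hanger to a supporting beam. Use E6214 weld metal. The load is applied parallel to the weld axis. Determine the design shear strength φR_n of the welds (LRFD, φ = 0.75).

φR_n ≈ 1260 kN

E62XX → F_EXX = 620 MPa.
Effective throat t_e = 0.707 × 10 = 7.07 mm.
Total length L = 640 mm; A_we = 7.07 × 640 = 4525 mm².
F_nw = 0.6 F_EXX = 0.6 × 620 = 372 MPa.
φR_n = 0.75 × 372 × 4525 × 10⁻³ = 1262 kN.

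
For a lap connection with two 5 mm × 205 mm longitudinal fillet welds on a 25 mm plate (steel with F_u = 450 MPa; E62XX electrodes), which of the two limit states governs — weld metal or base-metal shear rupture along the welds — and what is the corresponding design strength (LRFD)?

φR_n ≈ 404 kN (weld metal governs)

E62XX → F_EXX = 620 MPa.
t_e = 0.707 × 5 = 3.535 mm; L = 410 mm.
Weld metal: φR_n = 0.75 × 0.6 × 620 × 3.535 × 410 × 10⁻³ = 404.4 kN.
Base metal (shear rupture): φR_n = 0.75 × 0.6 × 450 × 25 × 410 × 10⁻³ = 2076 kN.
Governing: weld metal.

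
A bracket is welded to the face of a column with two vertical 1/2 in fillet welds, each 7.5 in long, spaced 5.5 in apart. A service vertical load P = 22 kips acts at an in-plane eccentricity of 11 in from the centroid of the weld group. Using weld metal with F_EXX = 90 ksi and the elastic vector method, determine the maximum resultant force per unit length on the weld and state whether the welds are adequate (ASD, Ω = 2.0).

f_max ≈ 7.09 kip/in; adequate

Total weld length L_w = 15 in. Treat welds as unit-width lines.
Polar moment about centroid: J = 2[d³/12 + d(b/2)²] = 2[7.5³/12 + 7.5×2.75²] = 183.8 in³.
Direct shear f_v = P/L_w = 22 / 15 = 1.467 kip/in (vertical).
Torsion M = P·e = 22 × 11 = 242 kip·in.
Critical point at (x, y) = (2.75, 3.75) from centroid. f_tx = M·y/J = 4.939 kip/in; f_ty = M·x/J = 3.622 kip/in.
Resultant f_max = √[f_tx² + (f_v + f_ty)²] = √[4.939² + (1.467 + 3.622)²] = 7.091 kip/in.
Capacity per unit length: r_n/Ω = (1/2.0) × 0.6 × 90 × (0.707 × 0.5) = 9.544 kip/in.
7.091 ≤ 9.544 → adequate.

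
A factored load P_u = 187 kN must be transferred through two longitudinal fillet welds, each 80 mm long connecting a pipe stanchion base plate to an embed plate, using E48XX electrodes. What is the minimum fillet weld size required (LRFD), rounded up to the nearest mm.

w = 8 mm

E48XX → F_EXX = 480 MPa.
Total weld length L = 160 mm.
Required throat t_e = P_u / (φ × 0.6 F_EXX × L) = 187 / (0.75 × 0.6 × 480 × 160 × 10⁻³) = 5.411 mm.
Required leg w = t_e / 0.707 = 7.653 mm → use 8 mm.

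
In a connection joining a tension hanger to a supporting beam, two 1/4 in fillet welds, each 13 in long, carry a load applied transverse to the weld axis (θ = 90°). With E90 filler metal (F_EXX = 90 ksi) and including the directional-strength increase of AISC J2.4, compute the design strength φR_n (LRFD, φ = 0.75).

t_e = 0.707 × 0.25 = 0.1767 in; A_we = 0.1767 × 26 = 4.595 in².
Directional factor: 1.0 + 0.5 sin^1.5(90°) = 1.5.
F_nw = 0.6 × 90 × 1.5 = 81 ksi.
φR_n = 0.75 × 81 × 4.595 = 279.2 kip.

φR_n ≈ 279 kip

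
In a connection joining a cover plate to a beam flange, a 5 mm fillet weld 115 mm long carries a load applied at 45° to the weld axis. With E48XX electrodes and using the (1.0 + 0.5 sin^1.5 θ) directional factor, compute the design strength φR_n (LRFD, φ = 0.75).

E48XX → F_EXX = 480 MPa.
t_e = 0.707 × 5 = 3.535 mm; A_we = 3.535 × 115 = 406.5 mm².
Directional factor: 1.0 + 0.5 sin^1.5(45°) = 1.297.
F_nw = 0.6 × 480 × 1.297 = 373.6 MPa.
φR_n = 0.75 × 373.6 × 406.5 × 10⁻³ = 113.9 kN.

φR_n ≈ 114 kN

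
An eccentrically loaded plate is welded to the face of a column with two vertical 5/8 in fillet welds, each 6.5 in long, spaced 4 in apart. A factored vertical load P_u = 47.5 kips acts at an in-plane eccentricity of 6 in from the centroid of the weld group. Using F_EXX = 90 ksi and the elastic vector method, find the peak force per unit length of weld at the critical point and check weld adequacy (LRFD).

f_max ≈ 13.4 kip/in; adequate

Total weld length L_w = 13 in. Treat welds as unit-width lines.
Polar moment about centroid: J = 2[d³/12 + d(b/2)²] = 2[6.5³/12 + 6.5×2²] = 97.77 in³.
Direct shear f_v = P/L_w = 47.5 / 13 = 3.654 kip/in (vertical).
Torsion M = P·e = 47.5 × 6 = 285 kip·in.
Critical point at (x, y) = (2, 3.25) from centroid. f_tx = M·y/J = 9.474 kip/in; f_ty = M·x/J = 5.83 kip/in.
Resultant f_max = √[f_tx² + (f_v + f_ty)²] = √[9.474² + (3.654 + 5.83)²] = 13.4 kip/in.
Capacity per unit length: φr_n = 0.75 × 0.6 × 90 × (0.707 × 0.625) = 17.9 kip/in.
13.4 ≤ 17.9 → adequate.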